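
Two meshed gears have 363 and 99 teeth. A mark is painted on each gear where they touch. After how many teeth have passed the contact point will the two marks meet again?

1089 teeth

We need the least common multiple of the intervals.
363 = 3 × 11^2
99 = 3^2 × 11
LCM(363, 99) = 3^2 × 11^2 = 1089.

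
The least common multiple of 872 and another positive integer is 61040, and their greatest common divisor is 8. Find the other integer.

gcd × lcm = product of the two integers, so the other integer is (8 × 61040) / 872 = 560.

560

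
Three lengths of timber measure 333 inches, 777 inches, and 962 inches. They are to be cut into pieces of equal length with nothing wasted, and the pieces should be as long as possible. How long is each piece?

The greatest length dividing all of 333, 777, and 962 is their gcd.
333 = 3^2 × 37
777 = 3 × 7 × 37
962 = 2 × 13 × 37
gcd(333, 777, 962) = 37.

37 inches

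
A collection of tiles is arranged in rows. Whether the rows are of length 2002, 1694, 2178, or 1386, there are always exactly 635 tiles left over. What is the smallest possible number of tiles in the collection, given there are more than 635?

198833

N − 635 must be a common multiple of 2002, 1694, 2178, and 1386.
2002 = 2 × 7 × 11 × 13
1694 = 2 × 7 × 11^2
2178 = 2 × 3^2 × 11^2
1386 = 2 × 3^2 × 7 × 11
LCM(2002, 1694, 2178, 1386) = 2 × 3^2 × 7 × 11^2 × 13 = 198198.
Smallest N > 635 is LCM + 635 = 198198 + 635 = 198833.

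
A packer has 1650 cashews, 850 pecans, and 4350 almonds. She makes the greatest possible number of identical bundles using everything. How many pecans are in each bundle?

17

Number of bundles = gcd(1650, 850, 4350).
1650 = 2 × 3 × 5^2 × 11
850 = 2 × 5^2 × 17
4350 = 2 × 3 × 5^2 × 29
gcd(1650, 850, 4350) = 2 × 5^2 = 50.
pecans per bundle = 850 / 50 = 17.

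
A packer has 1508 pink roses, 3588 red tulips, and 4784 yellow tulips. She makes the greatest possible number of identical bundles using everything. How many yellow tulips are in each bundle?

Number of bundles = gcd(1508, 3588, 4784).
1508 = 2^2 × 13 × 29
3588 = 2^2 × 3 × 13 × 23
4784 = 2^4 × 13 × 23
gcd(1508, 3588, 4784) = 2^2 × 13 = 52.
yellow tulips per bundle = 4784 / 52 = 92.

92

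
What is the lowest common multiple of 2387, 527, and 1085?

2387 = 7 × 11 × 31
527 = 17 × 31
1085 = 5 × 7 × 31
LCM(2387, 527, 1085) = 5 × 7 × 11 × 17 × 31 = 202895.

202895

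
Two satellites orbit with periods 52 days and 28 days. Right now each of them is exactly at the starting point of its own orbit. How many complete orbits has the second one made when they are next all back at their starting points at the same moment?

They are all back at their starting positions together after one LCM of the periods.
52 = 2^2 × 13
28 = 2^2 × 7
LCM(52, 28) = 2^2 × 7 × 13 = 364.
Orbits for period 28: 364 / 28 = 13.

13 orbits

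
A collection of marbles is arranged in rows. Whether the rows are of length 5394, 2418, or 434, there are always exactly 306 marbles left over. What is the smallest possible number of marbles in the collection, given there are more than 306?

491160

N − 306 must be a common multiple of 5394, 2418, and 434.
5394 = 2 × 3 × 29 × 31
2418 = 2 × 3 × 13 × 31
434 = 2 × 7 × 31
LCM(5394, 2418, 434) = 2 × 3 × 7 × 13 × 29 × 31 = 490854.
Smallest N > 306 is LCM + 306 = 490854 + 306 = 491160.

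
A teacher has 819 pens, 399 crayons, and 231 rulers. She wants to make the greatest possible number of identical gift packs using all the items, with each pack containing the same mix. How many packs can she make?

The pack count must divide each quantity, so the greatest is gcd(819, 399, 231).
819 = 3^2 × 7 × 13
399 = 3 × 7 × 19
231 = 3 × 7 × 11
gcd(819, 399, 231) = 3 × 7 = 21.

21 packs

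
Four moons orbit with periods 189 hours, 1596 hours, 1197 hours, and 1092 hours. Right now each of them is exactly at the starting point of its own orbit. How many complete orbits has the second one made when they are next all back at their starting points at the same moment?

117 orbits

The first common completion time is the LCM of the periods.
189 = 3^3 × 7
1596 = 2^2 × 3 × 7 × 19
1197 = 3^2 × 7 × 19
1092 = 2^2 × 3 × 7 × 13
LCM(189, 1596, 1197, 1092) = 2^2 × 3^3 × 7 × 13 × 19 = 186732.
Orbits for period 1596: 186732 / 1596 = 117.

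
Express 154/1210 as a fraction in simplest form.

7/55

154 = 2 × 7 × 11
1210 = 2 × 5 × 11^2
gcd(154, 1210) = 2 × 11 = 22.
Divide numerator and denominator by 22: 154/1210 = 7/55.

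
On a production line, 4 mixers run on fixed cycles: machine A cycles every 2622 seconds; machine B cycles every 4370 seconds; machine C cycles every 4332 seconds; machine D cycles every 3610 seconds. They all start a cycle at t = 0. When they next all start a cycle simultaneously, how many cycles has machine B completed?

114 cycles

They are all back at their starting positions together after one LCM of the periods.
2622 = 2 × 3 × 19 × 23
4370 = 2 × 5 × 19 × 23
4332 = 2^2 × 3 × 19^2
3610 = 2 × 5 × 19^2
LCM(2622, 4370, 4332, 3610) = 2^2 × 3 × 5 × 19^2 × 23 = 498180.
Cycles for period 4370: 498180 / 4370 = 114.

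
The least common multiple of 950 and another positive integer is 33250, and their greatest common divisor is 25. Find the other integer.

875

gcd × lcm = product of the two integers, so the other integer is (25 × 33250) / 950 = 875.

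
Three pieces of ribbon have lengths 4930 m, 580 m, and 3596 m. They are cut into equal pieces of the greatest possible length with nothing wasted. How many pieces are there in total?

Piece length = gcd(4930, 580, 3596).
4930 = 2 × 5 × 17 × 29
580 = 2^2 × 5 × 29
3596 = 2^2 × 29 × 31
gcd(4930, 580, 3596) = 2 × 29 = 58.
Total pieces = 4930/58 + 580/58 + 3596/58 = 85 + 10 + 62 = 157.

157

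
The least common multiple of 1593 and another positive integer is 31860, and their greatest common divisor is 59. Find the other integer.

1180

gcd × lcm = product of the two integers, so the other integer is (59 × 31860) / 1593 = 1180.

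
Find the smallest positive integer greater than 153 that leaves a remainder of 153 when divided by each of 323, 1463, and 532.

N − 153 must be a common multiple of 323, 1463, and 532.
323 = 17 × 19
1463 = 7 × 11 × 19
532 = 2^2 × 7 × 19
LCM(323, 1463, 532) = 2^2 × 7 × 11 × 17 × 19 = 99484.
Smallest N > 153 is LCM + 153 = 99484 + 153 = 99637.

99637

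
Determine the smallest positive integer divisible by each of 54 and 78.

702

54 = 2 × 3^3
78 = 2 × 3 × 13
LCM(54, 78) = 2 × 3^3 × 13 = 702.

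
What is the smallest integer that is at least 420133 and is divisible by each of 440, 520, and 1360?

The integer must be a common multiple of 440, 520, and 1360, so a multiple of their LCM.
440 = 2^3 × 5 × 11
520 = 2^3 × 5 × 13
1360 = 2^4 × 5 × 17
LCM(440, 520, 1360) = 2^4 × 5 × 11 × 13 × 17 = 194480.
Smallest multiple of 194480 that is ≥ 420133: ⌈420133/194480⌉ × 194480 = 3 × 194480 = 583440.

583440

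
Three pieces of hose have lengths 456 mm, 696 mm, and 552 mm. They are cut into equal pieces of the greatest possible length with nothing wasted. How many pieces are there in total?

71

Piece length = gcd(456, 696, 552).
456 = 2^3 × 3 × 19
696 = 2^3 × 3 × 29
552 = 2^3 × 3 × 23
gcd(456, 696, 552) = 2^3 × 3 = 24.
Total pieces = 456/24 + 696/24 + 552/24 = 19 + 29 + 23 = 71.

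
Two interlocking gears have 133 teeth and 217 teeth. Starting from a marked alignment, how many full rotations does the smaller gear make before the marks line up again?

31 rotations

All finish a whole number of cycles simultaneously at t = LCM of the periods.
133 = 7 × 19
217 = 7 × 31
LCM(133, 217) = 7 × 19 × 31 = 4123.
Rotations for period 133: 4123 / 133 = 31.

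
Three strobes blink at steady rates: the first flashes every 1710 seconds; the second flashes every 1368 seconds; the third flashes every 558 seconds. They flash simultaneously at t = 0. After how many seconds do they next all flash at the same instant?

212040 seconds

We need the least common multiple of the intervals.
1710 = 2 × 3^2 × 5 × 19
1368 = 2^3 × 3^2 × 19
558 = 2 × 3^2 × 31
LCM(1710, 1368, 558) = 2^3 × 3^2 × 5 × 19 × 31 = 212040.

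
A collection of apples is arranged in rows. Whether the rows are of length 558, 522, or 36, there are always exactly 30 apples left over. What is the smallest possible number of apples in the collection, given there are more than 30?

32394

N − 30 must be a common multiple of 558, 522, and 36.
558 = 2 × 3^2 × 31
522 = 2 × 3^2 × 29
36 = 2^2 × 3^2
LCM(558, 522, 36) = 2^2 × 3^2 × 29 × 31 = 32364.
Smallest N > 30 is LCM + 30 = 32364 + 30 = 32394.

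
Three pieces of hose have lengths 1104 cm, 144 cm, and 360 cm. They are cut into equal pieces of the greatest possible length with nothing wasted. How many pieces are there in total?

Piece length = gcd(1104, 144, 360).
1104 = 2^4 × 3 × 23
144 = 2^4 × 3^2
360 = 2^3 × 3^2 × 5
gcd(1104, 144, 360) = 2^3 × 3 = 24.
Total pieces = 1104/24 + 144/24 + 360/24 = 46 + 6 + 15 = 67.

67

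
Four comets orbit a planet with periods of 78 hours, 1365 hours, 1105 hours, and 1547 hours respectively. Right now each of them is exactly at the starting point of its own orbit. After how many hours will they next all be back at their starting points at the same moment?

The first simultaneous occurrence is after LCM of the individual periods.
78 = 2 × 3 × 13
1365 = 3 × 5 × 7 × 13
1105 = 5 × 13 × 17
1547 = 7 × 13 × 17
LCM(78, 1365, 1105, 1547) = 2 × 3 × 5 × 7 × 13 × 17 = 46410.

46410 hours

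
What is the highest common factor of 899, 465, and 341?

31

899 = 29 × 31
465 = 3 × 5 × 31
341 = 11 × 31
gcd(899, 465, 341) = 31.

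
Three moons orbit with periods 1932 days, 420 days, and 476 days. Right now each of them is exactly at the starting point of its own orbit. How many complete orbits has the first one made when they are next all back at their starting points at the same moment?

All finish a whole number of cycles simultaneously at t = LCM of the periods.
1932 = 2^2 × 3 × 7 × 23
420 = 2^2 × 3 × 5 × 7
476 = 2^2 × 7 × 17
LCM(1932, 420, 476) = 2^2 × 3 × 5 × 7 × 17 × 23 = 164220.
Orbits for period 1932: 164220 / 1932 = 85.

85 orbits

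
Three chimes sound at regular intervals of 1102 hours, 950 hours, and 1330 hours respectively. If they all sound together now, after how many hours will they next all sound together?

192850 hours

They coincide at every common multiple of the periods; the first is the LCM.
1102 = 2 × 19 × 29
950 = 2 × 5^2 × 19
1330 = 2 × 5 × 7 × 19
LCM(1102, 950, 1330) = 2 × 5^2 × 7 × 19 × 29 = 192850.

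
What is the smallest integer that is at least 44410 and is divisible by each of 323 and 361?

49096

The integer must be a common multiple of 323 and 361, so a multiple of their LCM.
323 = 17 × 19
361 = 19^2
LCM(323, 361) = 17 × 19^2 = 6137.
Smallest multiple of 6137 that is ≥ 44410: ⌈44410/6137⌉ × 6137 = 8 × 6137 = 49096.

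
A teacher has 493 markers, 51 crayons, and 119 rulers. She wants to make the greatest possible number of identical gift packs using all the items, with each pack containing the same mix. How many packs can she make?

The pack count must divide each quantity, so the greatest is gcd(493, 51, 119).
493 = 17 × 29
51 = 3 × 17
119 = 7 × 17
gcd(493, 51, 119) = 17.

17 packs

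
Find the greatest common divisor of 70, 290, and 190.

70 = 2 × 5 × 7
290 = 2 × 5 × 29
190 = 2 × 5 × 19
gcd(70, 290, 190) = 2 × 5 = 10.

10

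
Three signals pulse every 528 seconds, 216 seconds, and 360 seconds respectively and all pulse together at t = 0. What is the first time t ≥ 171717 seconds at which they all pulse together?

Joint pulses occur at multiples of LCM(528, 216, 360).
528 = 2^4 × 3 × 11
216 = 2^3 × 3^3
360 = 2^3 × 3^2 × 5
LCM(528, 216, 360) = 2^4 × 3^3 × 5 × 11 = 23760.
Smallest multiple of 23760 that is ≥ 171717: ⌈171717/23760⌉ × 23760 = 8 × 23760 = 190080.

190080 seconds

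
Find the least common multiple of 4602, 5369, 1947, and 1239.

4602 = 2 × 3 × 13 × 59
5369 = 7 × 13 × 59
1947 = 3 × 11 × 59
1239 = 3 × 7 × 59
LCM(4602, 5369, 1947, 1239) = 2 × 3 × 7 × 11 × 13 × 59 = 354354.

354354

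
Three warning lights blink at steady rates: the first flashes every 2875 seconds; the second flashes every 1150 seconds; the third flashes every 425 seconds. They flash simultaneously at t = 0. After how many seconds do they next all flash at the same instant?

97750 seconds

They coincide at every common multiple of the periods; the first is the LCM.
2875 = 5^3 × 23
1150 = 2 × 5^2 × 23
425 = 5^2 × 17
LCM(2875, 1150, 425) = 2 × 5^3 × 17 × 23 = 97750.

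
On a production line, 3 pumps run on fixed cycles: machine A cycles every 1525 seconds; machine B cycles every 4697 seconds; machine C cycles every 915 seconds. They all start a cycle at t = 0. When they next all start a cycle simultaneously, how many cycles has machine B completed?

75 cycles

They are all back at their starting positions together after one LCM of the periods.
1525 = 5^2 × 61
4697 = 7 × 11 × 61
915 = 3 × 5 × 61
LCM(1525, 4697, 915) = 3 × 5^2 × 7 × 11 × 61 = 352275.
Cycles for period 4697: 352275 / 4697 = 75.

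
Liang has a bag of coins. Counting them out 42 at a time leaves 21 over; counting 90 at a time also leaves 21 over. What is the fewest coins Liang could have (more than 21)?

651

N − 21 must be a common multiple of 42 and 90.
42 = 2 × 3 × 7
90 = 2 × 3^2 × 5
LCM(42, 90) = 2 × 3^2 × 5 × 7 = 630.
Smallest N > 21 is LCM + 21 = 630 + 21 = 651.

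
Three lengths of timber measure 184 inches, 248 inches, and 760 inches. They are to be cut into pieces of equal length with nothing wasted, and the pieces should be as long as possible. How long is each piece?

8 inches

Each piece length must divide every original length, so the longest possible is gcd(184, 248, 760).
184 = 2^3 × 23
248 = 2^3 × 31
760 = 2^3 × 5 × 19
gcd(184, 248, 760) = 2^3 = 8.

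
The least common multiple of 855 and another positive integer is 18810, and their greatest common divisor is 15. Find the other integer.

gcd × lcm = product of the two integers, so the other integer is (15 × 18810) / 855 = 330.

330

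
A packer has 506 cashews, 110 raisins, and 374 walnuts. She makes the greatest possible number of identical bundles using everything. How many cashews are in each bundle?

Number of bundles = gcd(506, 110, 374).
506 = 2 × 11 × 23
110 = 2 × 5 × 11
374 = 2 × 11 × 17
gcd(506, 110, 374) = 2 × 11 = 22.
cashews per bundle = 506 / 22 = 23.

23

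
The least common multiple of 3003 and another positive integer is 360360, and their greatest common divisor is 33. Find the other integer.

3960

gcd × lcm = product of the two integers, so the other integer is (33 × 360360) / 3003 = 3960.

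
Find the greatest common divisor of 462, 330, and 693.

462 = 2 × 3 × 7 × 11
330 = 2 × 3 × 5 × 11
693 = 3^2 × 7 × 11
gcd(462, 330, 693) = 3 × 11 = 33.

33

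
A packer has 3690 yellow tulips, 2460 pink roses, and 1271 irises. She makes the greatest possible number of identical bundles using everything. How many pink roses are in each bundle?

60

Number of bundles = gcd(3690, 2460, 1271).
3690 = 2 × 3^2 × 5 × 41
2460 = 2^2 × 3 × 5 × 41
1271 = 31 × 41
gcd(3690, 2460, 1271) = 41.
pink roses per bundle = 2460 / 41 = 60.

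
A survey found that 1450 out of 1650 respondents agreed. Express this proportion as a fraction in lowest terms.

29/33

1450 = 2 × 5^2 × 29
1650 = 2 × 3 × 5^2 × 11
gcd(1450, 1650) = 2 × 5^2 = 50.
Divide numerator and denominator by 50: 1450/1650 = 29/33.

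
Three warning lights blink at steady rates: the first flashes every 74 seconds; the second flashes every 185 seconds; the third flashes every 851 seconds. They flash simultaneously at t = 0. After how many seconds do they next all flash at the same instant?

They coincide at every common multiple of the periods; the first is the LCM.
74 = 2 × 37
185 = 5 × 37
851 = 23 × 37
LCM(74, 185, 851) = 2 × 5 × 23 × 37 = 8510.

8510 seconds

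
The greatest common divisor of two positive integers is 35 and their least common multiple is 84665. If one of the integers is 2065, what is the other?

1435

For two integers, gcd × lcm = product, so the other is (35 × 84665) / 2065 = 2963275 / 2065 = 1435.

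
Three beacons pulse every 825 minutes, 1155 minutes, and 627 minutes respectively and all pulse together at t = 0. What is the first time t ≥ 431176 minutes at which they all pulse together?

Joint pulses occur at multiples of LCM(825, 1155, 627).
825 = 3 × 5^2 × 11
1155 = 3 × 5 × 7 × 11
627 = 3 × 11 × 19
LCM(825, 1155, 627) = 3 × 5^2 × 7 × 11 × 19 = 109725.
Smallest multiple of 109725 that is ≥ 431176: ⌈431176/109725⌉ × 109725 = 4 × 109725 = 438900.

438900 minutes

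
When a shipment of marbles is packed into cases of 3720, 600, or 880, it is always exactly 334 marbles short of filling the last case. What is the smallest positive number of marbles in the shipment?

Being 334 short of a full case of size k means N ≡ −334 (mod k), i.e. N + 334 is a multiple of each size.
3720 = 2^3 × 3 × 5 × 31
600 = 2^3 × 3 × 5^2
880 = 2^4 × 5 × 11
LCM(3720, 600, 880) = 2^4 × 3 × 5^2 × 11 × 31 = 409200.
Smallest positive N is 409200 − 334 = 408866.

408866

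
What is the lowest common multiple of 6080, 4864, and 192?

6080 = 2^6 × 5 × 19
4864 = 2^8 × 19
192 = 2^6 × 3
LCM(6080, 4864, 192) = 2^8 × 3 × 5 × 19 = 72960.

72960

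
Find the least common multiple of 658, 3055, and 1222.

658 = 2 × 7 × 47
3055 = 5 × 13 × 47
1222 = 2 × 13 × 47
LCM(658, 3055, 1222) = 2 × 5 × 7 × 13 × 47 = 42770.

42770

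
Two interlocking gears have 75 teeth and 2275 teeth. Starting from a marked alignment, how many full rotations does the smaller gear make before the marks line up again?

91 rotations

They are all back at their starting positions together after one LCM of the periods.
75 = 3 × 5^2
2275 = 5^2 × 7 × 13
LCM(75, 2275) = 3 × 5^2 × 7 × 13 = 6825.
Rotations for period 75: 6825 / 75 = 91.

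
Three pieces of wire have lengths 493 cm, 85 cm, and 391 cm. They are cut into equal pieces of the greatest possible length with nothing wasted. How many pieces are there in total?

Piece length = gcd(493, 85, 391).
493 = 17 × 29
85 = 5 × 17
391 = 17 × 23
gcd(493, 85, 391) = 17.
Total pieces = 493/17 + 85/17 + 391/17 = 29 + 5 + 23 = 57.

57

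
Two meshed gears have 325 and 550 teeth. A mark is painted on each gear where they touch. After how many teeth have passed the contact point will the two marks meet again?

7150 teeth

They coincide at every common multiple of the periods; the first is the LCM.
325 = 5^2 × 13
550 = 2 × 5^2 × 11
LCM(325, 550) = 2 × 5^2 × 11 × 13 = 7150.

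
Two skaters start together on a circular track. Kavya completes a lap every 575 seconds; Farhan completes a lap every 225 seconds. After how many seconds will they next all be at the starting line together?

We need the least common multiple of the intervals.
575 = 5^2 × 23
225 = 3^2 × 5^2
LCM(575, 225) = 3^2 × 5^2 × 23 = 5175.

5175 seconds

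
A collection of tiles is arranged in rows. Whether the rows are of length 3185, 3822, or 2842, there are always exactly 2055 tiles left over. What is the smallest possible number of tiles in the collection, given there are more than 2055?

N − 2055 must be a common multiple of 3185, 3822, and 2842.
3185 = 5 × 7^2 × 13
3822 = 2 × 3 × 7^2 × 13
2842 = 2 × 7^2 × 29
LCM(3185, 3822, 2842) = 2 × 3 × 5 × 7^2 × 13 × 29 = 554190.
Smallest N > 2055 is LCM + 2055 = 554190 + 2055 = 556245.

556245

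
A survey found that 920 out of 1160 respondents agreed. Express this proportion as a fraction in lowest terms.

23/29

920 = 2^3 × 5 × 23
1160 = 2^3 × 5 × 29
gcd(920, 1160) = 2^3 × 5 = 40.
Divide numerator and denominator by 40: 920/1160 = 23/29.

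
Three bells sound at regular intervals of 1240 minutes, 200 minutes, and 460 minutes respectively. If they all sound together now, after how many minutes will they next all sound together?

142600 minutes

They coincide at every common multiple of the periods; the first is the LCM.
1240 = 2^3 × 5 × 31
200 = 2^3 × 5^2
460 = 2^2 × 5 × 23
LCM(1240, 200, 460) = 2^3 × 5^2 × 23 × 31 = 142600.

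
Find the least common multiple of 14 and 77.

14 = 2 × 7
77 = 7 × 11
LCM(14, 77) = 2 × 7 × 11 = 154.

154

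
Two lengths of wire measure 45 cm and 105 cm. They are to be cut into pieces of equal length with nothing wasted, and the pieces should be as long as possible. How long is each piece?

15 cm

The greatest length dividing all of 45 and 105 is their gcd.
45 = 3^2 × 5
105 = 3 × 5 × 7
gcd(45, 105) = 3 × 5 = 15.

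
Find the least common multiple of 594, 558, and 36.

36828

594 = 2 × 3^3 × 11
558 = 2 × 3^2 × 31
36 = 2^2 × 3^2
LCM(594, 558, 36) = 2^2 × 3^3 × 11 × 31 = 36828.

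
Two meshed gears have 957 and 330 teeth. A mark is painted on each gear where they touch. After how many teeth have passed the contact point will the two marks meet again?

9570 teeth

They coincide at every common multiple of the periods; the first is the LCM.
957 = 3 × 11 × 29
330 = 2 × 3 × 5 × 11
LCM(957, 330) = 2 × 3 × 5 × 11 × 29 = 9570.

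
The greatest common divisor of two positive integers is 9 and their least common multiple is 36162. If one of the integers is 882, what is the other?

For two integers, gcd × lcm = product, so the other is (9 × 36162) / 882 = 325458 / 882 = 369.

369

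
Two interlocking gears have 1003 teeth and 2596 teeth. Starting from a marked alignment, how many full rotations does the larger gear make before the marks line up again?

17 rotations

They are all back at their starting positions together after one LCM of the periods.
1003 = 17 × 59
2596 = 2^2 × 11 × 59
LCM(1003, 2596) = 2^2 × 11 × 17 × 59 = 44132.
Rotations for period 2596: 44132 / 2596 = 17.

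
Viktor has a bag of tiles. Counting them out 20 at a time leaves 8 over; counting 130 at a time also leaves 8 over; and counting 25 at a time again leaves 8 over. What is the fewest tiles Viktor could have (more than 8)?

N − 8 must be a common multiple of 20, 130, and 25.
20 = 2^2 × 5
130 = 2 × 5 × 13
25 = 5^2
LCM(20, 130, 25) = 2^2 × 5^2 × 13 = 1300.
Smallest N > 8 is LCM + 8 = 1300 + 8 = 1308.

1308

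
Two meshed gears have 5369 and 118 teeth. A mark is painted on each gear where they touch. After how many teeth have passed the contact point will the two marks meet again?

10738 teeth

They coincide at every common multiple of the periods; the first is the LCM.
5369 = 7 × 13 × 59
118 = 2 × 59
LCM(5369, 118) = 2 × 7 × 13 × 59 = 10738.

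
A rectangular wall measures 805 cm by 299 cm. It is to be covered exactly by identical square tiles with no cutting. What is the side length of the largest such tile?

The tile side must divide both 805 and 299, so the largest is their gcd.
805 = 5 × 7 × 23
299 = 13 × 23
gcd(805, 299) = 23.

23 cm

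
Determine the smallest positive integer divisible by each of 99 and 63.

99 = 3^2 × 11
63 = 3^2 × 7
LCM(99, 63) = 3^2 × 7 × 11 = 693.

693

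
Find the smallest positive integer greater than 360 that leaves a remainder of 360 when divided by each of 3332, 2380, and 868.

N − 360 must be a common multiple of 3332, 2380, and 868.
3332 = 2^2 × 7^2 × 17
2380 = 2^2 × 5 × 7 × 17
868 = 2^2 × 7 × 31
LCM(3332, 2380, 868) = 2^2 × 5 × 7^2 × 17 × 31 = 516460.
Smallest N > 360 is LCM + 360 = 516460 + 360 = 516820.

516820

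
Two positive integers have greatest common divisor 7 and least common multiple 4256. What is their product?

For any two positive integers, gcd × lcm = product = 7 × 4256 = 29792.

29792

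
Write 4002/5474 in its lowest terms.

87/119

4002 = 2 × 3 × 23 × 29
5474 = 2 × 7 × 17 × 23
gcd(4002, 5474) = 2 × 23 = 46.
Divide numerator and denominator by 46: 4002/5474 = 87/119.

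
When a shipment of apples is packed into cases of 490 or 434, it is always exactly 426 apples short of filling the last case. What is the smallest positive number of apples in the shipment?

14764

Being 426 short of a full case of size k means N ≡ −426 (mod k), i.e. N + 426 is a multiple of each size.
490 = 2 × 5 × 7^2
434 = 2 × 7 × 31
LCM(490, 434) = 2 × 5 × 7^2 × 31 = 15190.
Smallest positive N is 15190 − 426 = 14764.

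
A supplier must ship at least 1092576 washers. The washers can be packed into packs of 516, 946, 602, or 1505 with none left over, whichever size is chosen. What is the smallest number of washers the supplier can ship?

1191960

The number of washers must be a common multiple of 516, 946, 602, and 1505, so a multiple of their LCM.
516 = 2^2 × 3 × 43
946 = 2 × 11 × 43
602 = 2 × 7 × 43
1505 = 5 × 7 × 43
LCM(516, 946, 602, 1505) = 2^2 × 3 × 5 × 7 × 11 × 43 = 198660.
Smallest multiple of 198660 that is ≥ 1092576: ⌈1092576/198660⌉ × 198660 = 6 × 198660 = 1191960.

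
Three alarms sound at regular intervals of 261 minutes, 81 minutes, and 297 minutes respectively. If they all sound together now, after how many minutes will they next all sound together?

25839 minutes

The first simultaneous occurrence is after LCM of the individual periods.
261 = 3^2 × 29
81 = 3^4
297 = 3^3 × 11
LCM(261, 81, 297) = 3^4 × 11 × 29 = 25839.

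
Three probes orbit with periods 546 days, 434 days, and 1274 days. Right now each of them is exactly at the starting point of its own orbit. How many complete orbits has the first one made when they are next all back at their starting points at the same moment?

They are all back at their starting positions together after one LCM of the periods.
546 = 2 × 3 × 7 × 13
434 = 2 × 7 × 31
1274 = 2 × 7^2 × 13
LCM(546, 434, 1274) = 2 × 3 × 7^2 × 13 × 31 = 118482.
Orbits for period 546: 118482 / 546 = 217.

217 orbits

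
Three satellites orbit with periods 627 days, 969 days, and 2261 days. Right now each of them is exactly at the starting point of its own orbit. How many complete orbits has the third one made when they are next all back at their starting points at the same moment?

They are all back at their starting positions together after one LCM of the periods.
627 = 3 × 11 × 19
969 = 3 × 17 × 19
2261 = 7 × 17 × 19
LCM(627, 969, 2261) = 3 × 7 × 11 × 17 × 19 = 74613.
Orbits for period 2261: 74613 / 2261 = 33.

33 orbits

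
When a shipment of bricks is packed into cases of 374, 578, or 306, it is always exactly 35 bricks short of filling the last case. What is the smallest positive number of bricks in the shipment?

57187

Being 35 short of a full case of size k means N ≡ −35 (mod k), i.e. N + 35 is a multiple of each size.
374 = 2 × 11 × 17
578 = 2 × 17^2
306 = 2 × 3^2 × 17
LCM(374, 578, 306) = 2 × 3^2 × 11 × 17^2 = 57222.
Smallest positive N is 57222 − 35 = 57187.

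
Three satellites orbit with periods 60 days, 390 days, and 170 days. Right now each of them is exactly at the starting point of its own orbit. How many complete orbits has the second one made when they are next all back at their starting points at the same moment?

The first common completion time is the LCM of the periods.
60 = 2^2 × 3 × 5
390 = 2 × 3 × 5 × 13
170 = 2 × 5 × 17
LCM(60, 390, 170) = 2^2 × 3 × 5 × 13 × 17 = 13260.
Orbits for period 390: 13260 / 390 = 34.

34 orbits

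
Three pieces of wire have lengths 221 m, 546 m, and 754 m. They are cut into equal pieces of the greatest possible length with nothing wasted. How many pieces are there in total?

Piece length = gcd(221, 546, 754).
221 = 13 × 17
546 = 2 × 3 × 7 × 13
754 = 2 × 13 × 29
gcd(221, 546, 754) = 13.
Total pieces = 221/13 + 546/13 + 754/13 = 17 + 42 + 58 = 117.

117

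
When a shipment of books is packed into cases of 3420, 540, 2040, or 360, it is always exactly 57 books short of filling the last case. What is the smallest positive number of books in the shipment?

348783

Being 57 short of a full case of size k means N ≡ −57 (mod k), i.e. N + 57 is a multiple of each size.
3420 = 2^2 × 3^2 × 5 × 19
540 = 2^2 × 3^3 × 5
2040 = 2^3 × 3 × 5 × 17
360 = 2^3 × 3^2 × 5
LCM(3420, 540, 2040, 360) = 2^3 × 3^3 × 5 × 17 × 19 = 348840.
Smallest positive N is 348840 − 57 = 348783.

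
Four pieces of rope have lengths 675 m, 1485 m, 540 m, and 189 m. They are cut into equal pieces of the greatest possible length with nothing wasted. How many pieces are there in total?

Piece length = gcd(675, 1485, 540, 189).
675 = 3^3 × 5^2
1485 = 3^3 × 5 × 11
540 = 2^2 × 3^3 × 5
189 = 3^3 × 7
gcd(675, 1485, 540, 189) = 3^3 = 27.
Total pieces = 675/27 + 1485/27 + 540/27 + 189/27 = 25 + 55 + 20 + 7 = 107.

107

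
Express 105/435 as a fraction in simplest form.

105 = 3 × 5 × 7
435 = 3 × 5 × 29
gcd(105, 435) = 3 × 5 = 15.
Divide numerator and denominator by 15: 105/435 = 7/29.

7/29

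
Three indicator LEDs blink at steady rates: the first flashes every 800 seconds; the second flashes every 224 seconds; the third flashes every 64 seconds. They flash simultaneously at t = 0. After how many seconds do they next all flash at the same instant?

11200 seconds

The first simultaneous occurrence is after LCM of the individual periods.
800 = 2^5 × 5^2
224 = 2^5 × 7
64 = 2^6
LCM(800, 224, 64) = 2^6 × 5^2 × 7 = 11200.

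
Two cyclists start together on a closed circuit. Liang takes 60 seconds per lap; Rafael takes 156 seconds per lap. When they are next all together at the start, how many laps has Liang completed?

The first common completion time is the LCM of the periods.
60 = 2^2 × 3 × 5
156 = 2^2 × 3 × 13
LCM(60, 156) = 2^2 × 3 × 5 × 13 = 780.
Laps for period 60: 780 / 60 = 13.

13 laps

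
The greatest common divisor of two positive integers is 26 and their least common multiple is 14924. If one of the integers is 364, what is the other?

For two integers, gcd × lcm = product, so the other is (26 × 14924) / 364 = 388024 / 364 = 1066.

1066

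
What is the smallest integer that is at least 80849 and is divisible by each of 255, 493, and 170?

The integer must be a common multiple of 255, 493, and 170, so a multiple of their LCM.
255 = 3 × 5 × 17
493 = 17 × 29
170 = 2 × 5 × 17
LCM(255, 493, 170) = 2 × 3 × 5 × 17 × 29 = 14790.
Smallest multiple of 14790 that is ≥ 80849: ⌈80849/14790⌉ × 14790 = 6 × 14790 = 88740.

88740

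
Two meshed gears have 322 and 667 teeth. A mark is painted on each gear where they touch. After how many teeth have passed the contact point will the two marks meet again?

The first simultaneous occurrence is after LCM of the individual periods.
322 = 2 × 7 × 23
667 = 23 × 29
LCM(322, 667) = 2 × 7 × 23 × 29 = 9338.

9338 teeth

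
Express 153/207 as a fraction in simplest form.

153 = 3^2 × 17
207 = 3^2 × 23
gcd(153, 207) = 3^2 = 9.
Divide numerator and denominator by 9: 153/207 = 17/23.

17/23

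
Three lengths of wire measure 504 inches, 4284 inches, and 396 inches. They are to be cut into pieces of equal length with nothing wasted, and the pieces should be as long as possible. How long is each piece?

Each piece length must divide every original length, so the longest possible is gcd(504, 4284, 396).
504 = 2^3 × 3^2 × 7
4284 = 2^2 × 3^2 × 7 × 17
396 = 2^2 × 3^2 × 11
gcd(504, 4284, 396) = 2^2 × 3^2 = 36.

36 inches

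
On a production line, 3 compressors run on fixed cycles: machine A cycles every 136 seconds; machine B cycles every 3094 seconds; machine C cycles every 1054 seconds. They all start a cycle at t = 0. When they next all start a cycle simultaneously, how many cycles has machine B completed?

All finish a whole number of cycles simultaneously at t = LCM of the periods.
136 = 2^3 × 17
3094 = 2 × 7 × 13 × 17
1054 = 2 × 17 × 31
LCM(136, 3094, 1054) = 2^3 × 7 × 13 × 17 × 31 = 383656.
Cycles for period 3094: 383656 / 3094 = 124.

124 cycles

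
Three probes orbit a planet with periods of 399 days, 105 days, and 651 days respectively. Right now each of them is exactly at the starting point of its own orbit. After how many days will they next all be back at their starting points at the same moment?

They coincide at every common multiple of the periods; the first is the LCM.
399 = 3 × 7 × 19
105 = 3 × 5 × 7
651 = 3 × 7 × 31
LCM(399, 105, 651) = 3 × 5 × 7 × 19 × 31 = 61845.

61845 days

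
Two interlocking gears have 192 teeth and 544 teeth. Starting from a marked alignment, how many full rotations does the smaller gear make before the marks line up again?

17 rotations

They are all back at their starting positions together after one LCM of the periods.
192 = 2^6 × 3
544 = 2^5 × 17
LCM(192, 544) = 2^6 × 3 × 17 = 3264.
Rotations for period 192: 3264 / 192 = 17.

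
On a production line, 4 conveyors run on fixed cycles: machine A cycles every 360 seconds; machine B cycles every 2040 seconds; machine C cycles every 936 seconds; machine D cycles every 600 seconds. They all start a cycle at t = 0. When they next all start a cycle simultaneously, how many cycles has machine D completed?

The first common completion time is the LCM of the periods.
360 = 2^3 × 3^2 × 5
2040 = 2^3 × 3 × 5 × 17
936 = 2^3 × 3^2 × 13
600 = 2^3 × 3 × 5^2
LCM(360, 2040, 936, 600) = 2^3 × 3^2 × 5^2 × 13 × 17 = 397800.
Cycles for period 600: 397800 / 600 = 663.

663 cycles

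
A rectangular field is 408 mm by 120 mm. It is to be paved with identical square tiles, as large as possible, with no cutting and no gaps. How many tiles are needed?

85

Tile side = gcd(408, 120).
408 = 2^3 × 3 × 17
120 = 2^3 × 3 × 5
gcd(408, 120) = 2^3 × 3 = 24.
Tiles: (408/24) × (120/24) = 17 × 5 = 85.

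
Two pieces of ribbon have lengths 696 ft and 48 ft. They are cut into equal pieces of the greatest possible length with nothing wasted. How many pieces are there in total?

31

Piece length = gcd(696, 48).
696 = 2^3 × 3 × 29
48 = 2^4 × 3
gcd(696, 48) = 2^3 × 3 = 24.
Total pieces = 696/24 + 48/24 = 29 + 2 = 31.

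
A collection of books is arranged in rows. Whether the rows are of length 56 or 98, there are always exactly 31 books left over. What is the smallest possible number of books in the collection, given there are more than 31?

N − 31 must be a common multiple of 56 and 98.
56 = 2^3 × 7
98 = 2 × 7^2
LCM(56, 98) = 2^3 × 7^2 = 392.
Smallest N > 31 is LCM + 31 = 392 + 31 = 423.

423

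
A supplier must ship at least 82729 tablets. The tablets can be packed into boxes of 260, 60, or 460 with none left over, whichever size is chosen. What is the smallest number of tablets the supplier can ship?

89700

The number of tablets must be a common multiple of 260, 60, and 460, so a multiple of their LCM.
260 = 2^2 × 5 × 13
60 = 2^2 × 3 × 5
460 = 2^2 × 5 × 23
LCM(260, 60, 460) = 2^2 × 3 × 5 × 13 × 23 = 17940.
Smallest multiple of 17940 that is ≥ 82729: ⌈82729/17940⌉ × 17940 = 5 × 17940 = 89700.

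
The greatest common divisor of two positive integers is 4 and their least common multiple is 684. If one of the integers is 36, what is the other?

76

For two integers, gcd × lcm = product, so the other is (4 × 684) / 36 = 2736 / 36 = 76.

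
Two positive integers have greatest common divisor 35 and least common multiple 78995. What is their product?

For any two positive integers, gcd × lcm = product = 35 × 78995 = 2764825.

2764825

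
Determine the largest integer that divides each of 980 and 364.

28

980 = 2^2 × 5 × 7^2
364 = 2^2 × 7 × 13
gcd(980, 364) = 2^2 × 7 = 28.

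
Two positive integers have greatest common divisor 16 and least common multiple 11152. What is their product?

For any two positive integers, gcd × lcm = product = 16 × 11152 = 178432.

178432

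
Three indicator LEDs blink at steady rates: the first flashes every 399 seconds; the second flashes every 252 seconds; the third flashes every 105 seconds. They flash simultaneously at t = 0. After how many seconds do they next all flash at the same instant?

We need the least common multiple of the intervals.
399 = 3 × 7 × 19
252 = 2^2 × 3^2 × 7
105 = 3 × 5 × 7
LCM(399, 252, 105) = 2^2 × 3^2 × 5 × 7 × 19 = 23940.

23940 seconds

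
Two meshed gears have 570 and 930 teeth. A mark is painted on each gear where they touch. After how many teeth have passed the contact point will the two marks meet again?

17670 teeth

The first simultaneous occurrence is after LCM of the individual periods.
570 = 2 × 3 × 5 × 19
930 = 2 × 3 × 5 × 31
LCM(570, 930) = 2 × 3 × 5 × 19 × 31 = 17670.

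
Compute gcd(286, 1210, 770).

22

286 = 2 × 11 × 13
1210 = 2 × 5 × 11^2
770 = 2 × 5 × 7 × 11
gcd(286, 1210, 770) = 2 × 11 = 22.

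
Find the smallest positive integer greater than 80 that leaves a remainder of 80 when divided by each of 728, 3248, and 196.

295648

N − 80 must be a common multiple of 728, 3248, and 196.
728 = 2^3 × 7 × 13
3248 = 2^4 × 7 × 29
196 = 2^2 × 7^2
LCM(728, 3248, 196) = 2^4 × 7^2 × 13 × 29 = 295568.
Smallest N > 80 is LCM + 80 = 295568 + 80 = 295648.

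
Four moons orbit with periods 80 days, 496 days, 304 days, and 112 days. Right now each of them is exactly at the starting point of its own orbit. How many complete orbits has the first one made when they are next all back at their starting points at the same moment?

All finish a whole number of cycles simultaneously at t = LCM of the periods.
80 = 2^4 × 5
496 = 2^4 × 31
304 = 2^4 × 19
112 = 2^4 × 7
LCM(80, 496, 304, 112) = 2^4 × 5 × 7 × 19 × 31 = 329840.
Orbits for period 80: 329840 / 80 = 4123.

4123 orbits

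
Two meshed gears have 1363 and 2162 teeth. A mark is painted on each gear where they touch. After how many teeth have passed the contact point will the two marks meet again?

62698 teeth

The first simultaneous occurrence is after LCM of the individual periods.
1363 = 29 × 47
2162 = 2 × 23 × 47
LCM(1363, 2162) = 2 × 23 × 29 × 47 = 62698.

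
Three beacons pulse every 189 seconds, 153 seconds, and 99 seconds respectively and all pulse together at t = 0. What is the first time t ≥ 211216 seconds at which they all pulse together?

212058 seconds

Joint pulses occur at multiples of LCM(189, 153, 99).
189 = 3^3 × 7
153 = 3^2 × 17
99 = 3^2 × 11
LCM(189, 153, 99) = 3^3 × 7 × 11 × 17 = 35343.
Smallest multiple of 35343 that is ≥ 211216: ⌈211216/35343⌉ × 35343 = 6 × 35343 = 212058.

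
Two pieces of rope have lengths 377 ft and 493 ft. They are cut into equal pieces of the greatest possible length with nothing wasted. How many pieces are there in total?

30

Piece length = gcd(377, 493).
377 = 13 × 29
493 = 17 × 29
gcd(377, 493) = 29.
Total pieces = 377/29 + 493/29 = 13 + 17 = 30.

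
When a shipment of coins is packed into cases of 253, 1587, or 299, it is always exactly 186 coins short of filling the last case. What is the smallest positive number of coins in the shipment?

Being 186 short of a full case of size k means N ≡ −186 (mod k), i.e. N + 186 is a multiple of each size.
253 = 11 × 23
1587 = 3 × 23^2
299 = 13 × 23
LCM(253, 1587, 299) = 3 × 11 × 13 × 23^2 = 226941.
Smallest positive N is 226941 − 186 = 226755.

226755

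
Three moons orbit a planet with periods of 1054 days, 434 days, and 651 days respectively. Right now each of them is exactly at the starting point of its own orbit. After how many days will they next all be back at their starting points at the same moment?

22134 days

The first simultaneous occurrence is after LCM of the individual periods.
1054 = 2 × 17 × 31
434 = 2 × 7 × 31
651 = 3 × 7 × 31
LCM(1054, 434, 651) = 2 × 3 × 7 × 17 × 31 = 22134.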